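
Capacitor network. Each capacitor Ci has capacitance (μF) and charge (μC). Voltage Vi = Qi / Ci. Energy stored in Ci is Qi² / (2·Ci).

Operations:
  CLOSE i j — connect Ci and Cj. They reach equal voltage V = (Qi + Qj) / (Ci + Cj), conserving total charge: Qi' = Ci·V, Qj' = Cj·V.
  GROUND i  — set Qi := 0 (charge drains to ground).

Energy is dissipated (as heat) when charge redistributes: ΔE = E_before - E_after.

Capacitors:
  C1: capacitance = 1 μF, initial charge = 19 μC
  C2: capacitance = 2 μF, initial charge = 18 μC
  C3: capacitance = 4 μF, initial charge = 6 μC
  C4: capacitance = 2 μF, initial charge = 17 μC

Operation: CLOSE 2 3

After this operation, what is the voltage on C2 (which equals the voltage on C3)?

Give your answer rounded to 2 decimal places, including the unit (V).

Initial: C1(1μF, Q=19μC, V=19.00V), C2(2μF, Q=18μC, V=9.00V), C3(4μF, Q=6μC, V=1.50V), C4(2μF, Q=17μC, V=8.50V)
Op 1: CLOSE 2-3: Q_total=24.00, C_total=6.00, V=4.00; Q2=8.00, Q3=16.00; dissipated=37.500

Answer: 4.00 V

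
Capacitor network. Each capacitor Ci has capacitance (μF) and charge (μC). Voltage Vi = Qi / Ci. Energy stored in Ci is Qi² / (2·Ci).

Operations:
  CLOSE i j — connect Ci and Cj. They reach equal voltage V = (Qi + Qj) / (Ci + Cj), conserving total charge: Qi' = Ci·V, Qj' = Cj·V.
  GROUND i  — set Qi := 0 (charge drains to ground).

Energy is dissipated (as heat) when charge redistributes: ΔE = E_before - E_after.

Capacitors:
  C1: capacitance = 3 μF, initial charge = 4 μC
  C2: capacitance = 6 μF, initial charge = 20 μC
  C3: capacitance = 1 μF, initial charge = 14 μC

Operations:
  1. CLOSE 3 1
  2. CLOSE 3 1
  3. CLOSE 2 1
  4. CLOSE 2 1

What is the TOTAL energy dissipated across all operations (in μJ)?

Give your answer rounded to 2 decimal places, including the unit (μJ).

Initial: C1(3μF, Q=4μC, V=1.33V), C2(6μF, Q=20μC, V=3.33V), C3(1μF, Q=14μC, V=14.00V)
Op 1: CLOSE 3-1: Q_total=18.00, C_total=4.00, V=4.50; Q3=4.50, Q1=13.50; dissipated=60.167
Op 2: CLOSE 3-1: Q_total=18.00, C_total=4.00, V=4.50; Q3=4.50, Q1=13.50; dissipated=0.000
Op 3: CLOSE 2-1: Q_total=33.50, C_total=9.00, V=3.72; Q2=22.33, Q1=11.17; dissipated=1.361
Op 4: CLOSE 2-1: Q_total=33.50, C_total=9.00, V=3.72; Q2=22.33, Q1=11.17; dissipated=0.000
Total dissipated: 61.528 μJ

Answer: 61.53 μJ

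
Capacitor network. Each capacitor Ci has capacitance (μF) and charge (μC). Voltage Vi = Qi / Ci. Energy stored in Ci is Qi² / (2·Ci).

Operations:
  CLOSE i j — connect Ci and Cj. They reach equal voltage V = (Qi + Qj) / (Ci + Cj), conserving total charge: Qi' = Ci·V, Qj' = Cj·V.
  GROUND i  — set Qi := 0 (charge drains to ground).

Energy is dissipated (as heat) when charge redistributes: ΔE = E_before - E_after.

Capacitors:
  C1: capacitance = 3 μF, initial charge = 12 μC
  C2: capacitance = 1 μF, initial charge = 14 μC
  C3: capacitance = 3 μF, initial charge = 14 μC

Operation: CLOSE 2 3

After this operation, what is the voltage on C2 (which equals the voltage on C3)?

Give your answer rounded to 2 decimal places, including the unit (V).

Answer: 7.00 V

Derivation:
Initial: C1(3μF, Q=12μC, V=4.00V), C2(1μF, Q=14μC, V=14.00V), C3(3μF, Q=14μC, V=4.67V)
Op 1: CLOSE 2-3: Q_total=28.00, C_total=4.00, V=7.00; Q2=7.00, Q3=21.00; dissipated=32.667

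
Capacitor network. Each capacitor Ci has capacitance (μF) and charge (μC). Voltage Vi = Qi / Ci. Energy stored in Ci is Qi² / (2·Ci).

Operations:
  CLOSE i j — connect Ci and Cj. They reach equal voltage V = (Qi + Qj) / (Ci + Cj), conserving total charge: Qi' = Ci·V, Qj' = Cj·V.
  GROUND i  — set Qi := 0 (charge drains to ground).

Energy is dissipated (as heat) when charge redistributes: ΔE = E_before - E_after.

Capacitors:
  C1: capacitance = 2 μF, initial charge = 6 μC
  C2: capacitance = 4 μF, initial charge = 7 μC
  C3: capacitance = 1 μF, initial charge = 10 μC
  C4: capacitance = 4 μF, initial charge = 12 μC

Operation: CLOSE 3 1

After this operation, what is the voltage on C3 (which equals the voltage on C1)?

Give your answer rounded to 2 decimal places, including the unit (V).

Initial: C1(2μF, Q=6μC, V=3.00V), C2(4μF, Q=7μC, V=1.75V), C3(1μF, Q=10μC, V=10.00V), C4(4μF, Q=12μC, V=3.00V)
Op 1: CLOSE 3-1: Q_total=16.00, C_total=3.00, V=5.33; Q3=5.33, Q1=10.67; dissipated=16.333

Answer: 5.33 V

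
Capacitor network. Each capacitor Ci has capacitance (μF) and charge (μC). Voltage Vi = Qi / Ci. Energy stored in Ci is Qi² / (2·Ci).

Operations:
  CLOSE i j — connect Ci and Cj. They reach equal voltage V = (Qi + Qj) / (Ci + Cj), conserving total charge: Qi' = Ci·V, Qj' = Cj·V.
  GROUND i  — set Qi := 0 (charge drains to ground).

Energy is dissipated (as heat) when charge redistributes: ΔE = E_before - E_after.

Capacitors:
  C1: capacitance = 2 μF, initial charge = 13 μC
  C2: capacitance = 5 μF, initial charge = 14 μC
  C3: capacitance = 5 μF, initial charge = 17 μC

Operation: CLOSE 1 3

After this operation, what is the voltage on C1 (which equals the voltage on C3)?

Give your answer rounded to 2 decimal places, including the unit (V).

Answer: 4.29 V

Derivation:
Initial: C1(2μF, Q=13μC, V=6.50V), C2(5μF, Q=14μC, V=2.80V), C3(5μF, Q=17μC, V=3.40V)
Op 1: CLOSE 1-3: Q_total=30.00, C_total=7.00, V=4.29; Q1=8.57, Q3=21.43; dissipated=6.864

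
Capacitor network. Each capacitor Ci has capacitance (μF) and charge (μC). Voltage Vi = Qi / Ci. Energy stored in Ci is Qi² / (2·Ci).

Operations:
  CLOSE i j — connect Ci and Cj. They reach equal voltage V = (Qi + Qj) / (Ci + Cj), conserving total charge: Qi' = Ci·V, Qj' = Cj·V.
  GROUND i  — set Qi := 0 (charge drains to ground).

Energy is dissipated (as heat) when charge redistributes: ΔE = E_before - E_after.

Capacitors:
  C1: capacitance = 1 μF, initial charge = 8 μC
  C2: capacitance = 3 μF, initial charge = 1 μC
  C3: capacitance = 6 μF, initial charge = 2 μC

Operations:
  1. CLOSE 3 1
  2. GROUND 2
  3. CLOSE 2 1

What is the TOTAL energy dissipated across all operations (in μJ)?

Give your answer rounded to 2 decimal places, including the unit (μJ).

Answer: 26.12 μJ

Derivation:
Initial: C1(1μF, Q=8μC, V=8.00V), C2(3μF, Q=1μC, V=0.33V), C3(6μF, Q=2μC, V=0.33V)
Op 1: CLOSE 3-1: Q_total=10.00, C_total=7.00, V=1.43; Q3=8.57, Q1=1.43; dissipated=25.190
Op 2: GROUND 2: Q2=0; energy lost=0.167
Op 3: CLOSE 2-1: Q_total=1.43, C_total=4.00, V=0.36; Q2=1.07, Q1=0.36; dissipated=0.765
Total dissipated: 26.122 μJ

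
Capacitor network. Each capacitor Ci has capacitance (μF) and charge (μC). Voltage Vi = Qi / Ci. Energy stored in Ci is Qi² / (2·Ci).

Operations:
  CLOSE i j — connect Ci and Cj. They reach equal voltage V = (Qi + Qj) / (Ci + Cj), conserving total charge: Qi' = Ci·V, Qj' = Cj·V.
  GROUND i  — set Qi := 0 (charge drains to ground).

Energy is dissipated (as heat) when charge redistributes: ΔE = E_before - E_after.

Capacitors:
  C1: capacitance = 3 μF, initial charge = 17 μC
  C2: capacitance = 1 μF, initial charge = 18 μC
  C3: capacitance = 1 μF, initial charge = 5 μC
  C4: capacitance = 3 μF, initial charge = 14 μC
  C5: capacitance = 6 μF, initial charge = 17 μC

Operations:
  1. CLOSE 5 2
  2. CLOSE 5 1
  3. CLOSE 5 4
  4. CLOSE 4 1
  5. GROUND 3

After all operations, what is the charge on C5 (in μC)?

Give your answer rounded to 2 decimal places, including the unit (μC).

Answer: 30.22 μC

Derivation:
Initial: C1(3μF, Q=17μC, V=5.67V), C2(1μF, Q=18μC, V=18.00V), C3(1μF, Q=5μC, V=5.00V), C4(3μF, Q=14μC, V=4.67V), C5(6μF, Q=17μC, V=2.83V)
Op 1: CLOSE 5-2: Q_total=35.00, C_total=7.00, V=5.00; Q5=30.00, Q2=5.00; dissipated=98.583
Op 2: CLOSE 5-1: Q_total=47.00, C_total=9.00, V=5.22; Q5=31.33, Q1=15.67; dissipated=0.444
Op 3: CLOSE 5-4: Q_total=45.33, C_total=9.00, V=5.04; Q5=30.22, Q4=15.11; dissipated=0.309
Op 4: CLOSE 4-1: Q_total=30.78, C_total=6.00, V=5.13; Q4=15.39, Q1=15.39; dissipated=0.026
Op 5: GROUND 3: Q3=0; energy lost=12.500
Final charges: Q1=15.39, Q2=5.00, Q3=0.00, Q4=15.39, Q5=30.22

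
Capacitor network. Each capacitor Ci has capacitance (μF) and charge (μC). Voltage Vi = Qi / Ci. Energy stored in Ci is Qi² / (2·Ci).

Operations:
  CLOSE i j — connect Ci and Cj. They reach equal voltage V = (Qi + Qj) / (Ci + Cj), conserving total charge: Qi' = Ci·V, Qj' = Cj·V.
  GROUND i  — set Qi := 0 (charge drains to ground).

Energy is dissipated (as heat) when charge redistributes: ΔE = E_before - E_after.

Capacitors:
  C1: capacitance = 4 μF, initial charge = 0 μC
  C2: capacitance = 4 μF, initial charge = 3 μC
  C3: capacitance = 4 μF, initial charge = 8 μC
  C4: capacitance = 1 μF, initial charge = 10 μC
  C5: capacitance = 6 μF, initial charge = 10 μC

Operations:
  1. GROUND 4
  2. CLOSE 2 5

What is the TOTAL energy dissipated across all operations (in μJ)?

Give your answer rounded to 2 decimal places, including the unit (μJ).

Answer: 51.01 μJ

Derivation:
Initial: C1(4μF, Q=0μC, V=0.00V), C2(4μF, Q=3μC, V=0.75V), C3(4μF, Q=8μC, V=2.00V), C4(1μF, Q=10μC, V=10.00V), C5(6μF, Q=10μC, V=1.67V)
Op 1: GROUND 4: Q4=0; energy lost=50.000
Op 2: CLOSE 2-5: Q_total=13.00, C_total=10.00, V=1.30; Q2=5.20, Q5=7.80; dissipated=1.008
Total dissipated: 51.008 μJ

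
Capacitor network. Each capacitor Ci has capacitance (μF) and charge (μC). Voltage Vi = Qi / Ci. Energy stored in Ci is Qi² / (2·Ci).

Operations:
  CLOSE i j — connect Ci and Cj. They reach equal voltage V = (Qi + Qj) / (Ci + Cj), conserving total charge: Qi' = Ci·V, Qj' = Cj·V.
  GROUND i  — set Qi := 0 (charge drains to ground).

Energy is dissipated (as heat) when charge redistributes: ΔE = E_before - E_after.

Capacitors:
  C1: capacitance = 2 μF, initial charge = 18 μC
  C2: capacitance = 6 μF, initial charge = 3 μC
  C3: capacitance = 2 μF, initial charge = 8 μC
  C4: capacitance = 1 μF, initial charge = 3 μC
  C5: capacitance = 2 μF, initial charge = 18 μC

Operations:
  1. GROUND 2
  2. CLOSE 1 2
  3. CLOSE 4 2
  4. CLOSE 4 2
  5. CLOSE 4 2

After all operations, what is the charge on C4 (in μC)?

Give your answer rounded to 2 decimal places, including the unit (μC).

Answer: 2.36 μC

Derivation:
Initial: C1(2μF, Q=18μC, V=9.00V), C2(6μF, Q=3μC, V=0.50V), C3(2μF, Q=8μC, V=4.00V), C4(1μF, Q=3μC, V=3.00V), C5(2μF, Q=18μC, V=9.00V)
Op 1: GROUND 2: Q2=0; energy lost=0.750
Op 2: CLOSE 1-2: Q_total=18.00, C_total=8.00, V=2.25; Q1=4.50, Q2=13.50; dissipated=60.750
Op 3: CLOSE 4-2: Q_total=16.50, C_total=7.00, V=2.36; Q4=2.36, Q2=14.14; dissipated=0.241
Op 4: CLOSE 4-2: Q_total=16.50, C_total=7.00, V=2.36; Q4=2.36, Q2=14.14; dissipated=0.000
Op 5: CLOSE 4-2: Q_total=16.50, C_total=7.00, V=2.36; Q4=2.36, Q2=14.14; dissipated=0.000
Final charges: Q1=4.50, Q2=14.14, Q3=8.00, Q4=2.36, Q5=18.00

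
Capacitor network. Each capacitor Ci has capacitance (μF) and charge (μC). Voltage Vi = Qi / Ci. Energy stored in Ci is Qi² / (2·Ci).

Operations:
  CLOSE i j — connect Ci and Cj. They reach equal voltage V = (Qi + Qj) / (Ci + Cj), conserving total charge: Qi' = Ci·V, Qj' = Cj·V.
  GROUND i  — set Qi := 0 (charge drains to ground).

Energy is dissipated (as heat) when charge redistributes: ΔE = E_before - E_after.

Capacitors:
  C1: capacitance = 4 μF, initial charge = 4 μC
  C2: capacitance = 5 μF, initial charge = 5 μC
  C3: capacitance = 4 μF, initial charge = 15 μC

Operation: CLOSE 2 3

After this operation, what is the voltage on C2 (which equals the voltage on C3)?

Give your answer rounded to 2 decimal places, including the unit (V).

Initial: C1(4μF, Q=4μC, V=1.00V), C2(5μF, Q=5μC, V=1.00V), C3(4μF, Q=15μC, V=3.75V)
Op 1: CLOSE 2-3: Q_total=20.00, C_total=9.00, V=2.22; Q2=11.11, Q3=8.89; dissipated=8.403

Answer: 2.22 V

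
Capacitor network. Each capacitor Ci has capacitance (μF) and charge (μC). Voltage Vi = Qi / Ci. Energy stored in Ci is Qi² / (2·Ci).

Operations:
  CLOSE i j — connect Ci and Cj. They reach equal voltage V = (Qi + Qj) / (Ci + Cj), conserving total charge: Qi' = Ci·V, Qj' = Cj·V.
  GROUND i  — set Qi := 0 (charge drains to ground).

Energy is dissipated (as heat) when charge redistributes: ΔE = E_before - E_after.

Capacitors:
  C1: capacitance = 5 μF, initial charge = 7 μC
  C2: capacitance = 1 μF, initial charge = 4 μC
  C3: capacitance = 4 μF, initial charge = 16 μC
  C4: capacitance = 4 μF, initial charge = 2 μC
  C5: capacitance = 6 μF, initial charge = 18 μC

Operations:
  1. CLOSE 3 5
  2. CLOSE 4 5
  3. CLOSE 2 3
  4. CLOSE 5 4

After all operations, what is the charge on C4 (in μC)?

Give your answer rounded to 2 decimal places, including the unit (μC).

Initial: C1(5μF, Q=7μC, V=1.40V), C2(1μF, Q=4μC, V=4.00V), C3(4μF, Q=16μC, V=4.00V), C4(4μF, Q=2μC, V=0.50V), C5(6μF, Q=18μC, V=3.00V)
Op 1: CLOSE 3-5: Q_total=34.00, C_total=10.00, V=3.40; Q3=13.60, Q5=20.40; dissipated=1.200
Op 2: CLOSE 4-5: Q_total=22.40, C_total=10.00, V=2.24; Q4=8.96, Q5=13.44; dissipated=10.092
Op 3: CLOSE 2-3: Q_total=17.60, C_total=5.00, V=3.52; Q2=3.52, Q3=14.08; dissipated=0.144
Op 4: CLOSE 5-4: Q_total=22.40, C_total=10.00, V=2.24; Q5=13.44, Q4=8.96; dissipated=0.000
Final charges: Q1=7.00, Q2=3.52, Q3=14.08, Q4=8.96, Q5=13.44

Answer: 8.96 μC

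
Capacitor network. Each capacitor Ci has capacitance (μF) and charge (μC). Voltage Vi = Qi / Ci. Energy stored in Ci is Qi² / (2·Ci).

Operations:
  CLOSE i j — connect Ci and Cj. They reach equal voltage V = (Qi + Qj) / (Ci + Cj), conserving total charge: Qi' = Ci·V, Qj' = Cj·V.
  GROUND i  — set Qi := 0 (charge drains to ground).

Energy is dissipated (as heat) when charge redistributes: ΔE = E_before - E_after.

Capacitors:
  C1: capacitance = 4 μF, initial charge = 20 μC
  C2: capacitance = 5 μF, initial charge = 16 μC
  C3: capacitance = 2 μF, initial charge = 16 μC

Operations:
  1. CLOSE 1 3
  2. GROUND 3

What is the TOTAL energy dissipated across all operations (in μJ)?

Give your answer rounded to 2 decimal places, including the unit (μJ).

Initial: C1(4μF, Q=20μC, V=5.00V), C2(5μF, Q=16μC, V=3.20V), C3(2μF, Q=16μC, V=8.00V)
Op 1: CLOSE 1-3: Q_total=36.00, C_total=6.00, V=6.00; Q1=24.00, Q3=12.00; dissipated=6.000
Op 2: GROUND 3: Q3=0; energy lost=36.000
Total dissipated: 42.000 μJ

Answer: 42.00 μJ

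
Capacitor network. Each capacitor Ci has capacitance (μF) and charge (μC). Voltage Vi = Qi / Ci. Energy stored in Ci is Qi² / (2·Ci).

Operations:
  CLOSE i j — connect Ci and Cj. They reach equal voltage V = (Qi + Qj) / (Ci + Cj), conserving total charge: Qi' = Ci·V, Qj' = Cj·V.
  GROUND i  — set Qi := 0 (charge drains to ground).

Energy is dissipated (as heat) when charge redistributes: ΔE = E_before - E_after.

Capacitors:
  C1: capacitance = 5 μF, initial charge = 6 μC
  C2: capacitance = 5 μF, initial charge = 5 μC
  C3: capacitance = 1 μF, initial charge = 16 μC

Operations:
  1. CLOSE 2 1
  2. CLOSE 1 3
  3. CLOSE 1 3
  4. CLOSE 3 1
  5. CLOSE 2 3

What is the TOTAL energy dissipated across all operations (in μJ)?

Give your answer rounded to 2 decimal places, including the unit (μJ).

Answer: 95.12 μJ

Derivation:
Initial: C1(5μF, Q=6μC, V=1.20V), C2(5μF, Q=5μC, V=1.00V), C3(1μF, Q=16μC, V=16.00V)
Op 1: CLOSE 2-1: Q_total=11.00, C_total=10.00, V=1.10; Q2=5.50, Q1=5.50; dissipated=0.050
Op 2: CLOSE 1-3: Q_total=21.50, C_total=6.00, V=3.58; Q1=17.92, Q3=3.58; dissipated=92.504
Op 3: CLOSE 1-3: Q_total=21.50, C_total=6.00, V=3.58; Q1=17.92, Q3=3.58; dissipated=0.000
Op 4: CLOSE 3-1: Q_total=21.50, C_total=6.00, V=3.58; Q3=3.58, Q1=17.92; dissipated=0.000
Op 5: CLOSE 2-3: Q_total=9.08, C_total=6.00, V=1.51; Q2=7.57, Q3=1.51; dissipated=2.570
Total dissipated: 95.124 μJ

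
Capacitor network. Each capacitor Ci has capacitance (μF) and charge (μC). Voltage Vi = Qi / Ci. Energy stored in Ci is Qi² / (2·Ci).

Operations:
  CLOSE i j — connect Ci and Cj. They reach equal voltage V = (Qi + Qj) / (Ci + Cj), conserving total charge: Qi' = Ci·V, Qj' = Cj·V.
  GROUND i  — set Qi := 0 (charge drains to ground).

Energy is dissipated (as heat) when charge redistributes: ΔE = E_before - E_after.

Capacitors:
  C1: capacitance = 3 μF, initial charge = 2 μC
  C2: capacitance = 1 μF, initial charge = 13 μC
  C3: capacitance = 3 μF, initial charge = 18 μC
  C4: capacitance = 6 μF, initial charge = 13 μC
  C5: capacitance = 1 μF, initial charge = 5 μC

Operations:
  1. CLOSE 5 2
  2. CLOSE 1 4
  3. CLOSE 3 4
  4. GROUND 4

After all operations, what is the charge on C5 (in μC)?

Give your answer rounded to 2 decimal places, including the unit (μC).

Answer: 9.00 μC

Derivation:
Initial: C1(3μF, Q=2μC, V=0.67V), C2(1μF, Q=13μC, V=13.00V), C3(3μF, Q=18μC, V=6.00V), C4(6μF, Q=13μC, V=2.17V), C5(1μF, Q=5μC, V=5.00V)
Op 1: CLOSE 5-2: Q_total=18.00, C_total=2.00, V=9.00; Q5=9.00, Q2=9.00; dissipated=16.000
Op 2: CLOSE 1-4: Q_total=15.00, C_total=9.00, V=1.67; Q1=5.00, Q4=10.00; dissipated=2.250
Op 3: CLOSE 3-4: Q_total=28.00, C_total=9.00, V=3.11; Q3=9.33, Q4=18.67; dissipated=18.778
Op 4: GROUND 4: Q4=0; energy lost=29.037
Final charges: Q1=5.00, Q2=9.00, Q3=9.33, Q4=0.00, Q5=9.00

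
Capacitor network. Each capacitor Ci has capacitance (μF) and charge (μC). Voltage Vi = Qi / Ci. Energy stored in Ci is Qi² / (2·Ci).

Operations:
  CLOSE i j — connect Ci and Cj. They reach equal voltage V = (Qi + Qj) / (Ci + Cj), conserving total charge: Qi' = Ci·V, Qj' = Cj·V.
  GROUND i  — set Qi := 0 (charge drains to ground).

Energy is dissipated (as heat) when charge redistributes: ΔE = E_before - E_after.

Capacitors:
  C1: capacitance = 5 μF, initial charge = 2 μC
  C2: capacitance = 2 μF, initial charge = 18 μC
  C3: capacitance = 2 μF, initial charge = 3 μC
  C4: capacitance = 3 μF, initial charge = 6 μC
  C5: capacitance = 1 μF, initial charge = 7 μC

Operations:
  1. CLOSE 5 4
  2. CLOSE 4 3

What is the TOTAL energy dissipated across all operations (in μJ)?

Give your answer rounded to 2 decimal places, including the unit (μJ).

Answer: 11.21 μJ

Derivation:
Initial: C1(5μF, Q=2μC, V=0.40V), C2(2μF, Q=18μC, V=9.00V), C3(2μF, Q=3μC, V=1.50V), C4(3μF, Q=6μC, V=2.00V), C5(1μF, Q=7μC, V=7.00V)
Op 1: CLOSE 5-4: Q_total=13.00, C_total=4.00, V=3.25; Q5=3.25, Q4=9.75; dissipated=9.375
Op 2: CLOSE 4-3: Q_total=12.75, C_total=5.00, V=2.55; Q4=7.65, Q3=5.10; dissipated=1.837
Total dissipated: 11.213 μJ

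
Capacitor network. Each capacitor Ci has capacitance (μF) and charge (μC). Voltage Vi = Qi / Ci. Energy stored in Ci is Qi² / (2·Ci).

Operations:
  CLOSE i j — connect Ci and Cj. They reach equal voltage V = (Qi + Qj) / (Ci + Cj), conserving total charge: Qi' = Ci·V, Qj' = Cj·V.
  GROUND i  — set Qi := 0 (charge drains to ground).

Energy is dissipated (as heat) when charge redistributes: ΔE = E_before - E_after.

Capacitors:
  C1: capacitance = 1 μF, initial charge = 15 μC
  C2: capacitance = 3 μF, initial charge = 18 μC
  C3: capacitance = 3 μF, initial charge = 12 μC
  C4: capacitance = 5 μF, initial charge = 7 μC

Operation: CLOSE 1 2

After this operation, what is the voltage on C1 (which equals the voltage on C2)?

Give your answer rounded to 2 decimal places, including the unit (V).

Answer: 8.25 V

Derivation:
Initial: C1(1μF, Q=15μC, V=15.00V), C2(3μF, Q=18μC, V=6.00V), C3(3μF, Q=12μC, V=4.00V), C4(5μF, Q=7μC, V=1.40V)
Op 1: CLOSE 1-2: Q_total=33.00, C_total=4.00, V=8.25; Q1=8.25, Q2=24.75; dissipated=30.375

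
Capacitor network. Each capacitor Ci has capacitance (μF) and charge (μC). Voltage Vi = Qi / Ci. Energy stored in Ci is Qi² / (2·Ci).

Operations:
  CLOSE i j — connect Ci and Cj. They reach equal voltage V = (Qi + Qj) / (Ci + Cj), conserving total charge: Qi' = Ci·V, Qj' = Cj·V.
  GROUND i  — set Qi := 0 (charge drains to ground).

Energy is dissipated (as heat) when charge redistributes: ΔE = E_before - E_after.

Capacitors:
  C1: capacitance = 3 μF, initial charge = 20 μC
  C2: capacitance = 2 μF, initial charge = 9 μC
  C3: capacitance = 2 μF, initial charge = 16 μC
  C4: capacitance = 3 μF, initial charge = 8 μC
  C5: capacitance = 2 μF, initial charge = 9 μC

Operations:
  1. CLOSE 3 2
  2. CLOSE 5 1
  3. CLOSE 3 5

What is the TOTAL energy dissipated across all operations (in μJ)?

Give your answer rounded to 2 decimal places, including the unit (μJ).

Initial: C1(3μF, Q=20μC, V=6.67V), C2(2μF, Q=9μC, V=4.50V), C3(2μF, Q=16μC, V=8.00V), C4(3μF, Q=8μC, V=2.67V), C5(2μF, Q=9μC, V=4.50V)
Op 1: CLOSE 3-2: Q_total=25.00, C_total=4.00, V=6.25; Q3=12.50, Q2=12.50; dissipated=6.125
Op 2: CLOSE 5-1: Q_total=29.00, C_total=5.00, V=5.80; Q5=11.60, Q1=17.40; dissipated=2.817
Op 3: CLOSE 3-5: Q_total=24.10, C_total=4.00, V=6.03; Q3=12.05, Q5=12.05; dissipated=0.101
Total dissipated: 9.043 μJ

Answer: 9.04 μJ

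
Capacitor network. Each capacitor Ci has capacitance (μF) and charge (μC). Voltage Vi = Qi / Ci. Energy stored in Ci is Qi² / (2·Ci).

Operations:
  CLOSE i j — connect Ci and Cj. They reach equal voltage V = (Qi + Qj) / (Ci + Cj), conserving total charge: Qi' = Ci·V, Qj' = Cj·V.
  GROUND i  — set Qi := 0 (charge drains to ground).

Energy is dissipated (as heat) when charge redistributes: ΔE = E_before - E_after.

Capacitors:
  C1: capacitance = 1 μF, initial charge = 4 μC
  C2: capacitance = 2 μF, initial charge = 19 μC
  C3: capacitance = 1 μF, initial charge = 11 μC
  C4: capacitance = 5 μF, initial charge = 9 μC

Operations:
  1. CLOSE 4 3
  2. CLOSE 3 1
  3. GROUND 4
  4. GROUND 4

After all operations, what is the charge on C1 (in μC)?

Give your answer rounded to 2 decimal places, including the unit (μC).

Answer: 3.67 μC

Derivation:
Initial: C1(1μF, Q=4μC, V=4.00V), C2(2μF, Q=19μC, V=9.50V), C3(1μF, Q=11μC, V=11.00V), C4(5μF, Q=9μC, V=1.80V)
Op 1: CLOSE 4-3: Q_total=20.00, C_total=6.00, V=3.33; Q4=16.67, Q3=3.33; dissipated=35.267
Op 2: CLOSE 3-1: Q_total=7.33, C_total=2.00, V=3.67; Q3=3.67, Q1=3.67; dissipated=0.111
Op 3: GROUND 4: Q4=0; energy lost=27.778
Op 4: GROUND 4: Q4=0; energy lost=0.000
Final charges: Q1=3.67, Q2=19.00, Q3=3.67, Q4=0.00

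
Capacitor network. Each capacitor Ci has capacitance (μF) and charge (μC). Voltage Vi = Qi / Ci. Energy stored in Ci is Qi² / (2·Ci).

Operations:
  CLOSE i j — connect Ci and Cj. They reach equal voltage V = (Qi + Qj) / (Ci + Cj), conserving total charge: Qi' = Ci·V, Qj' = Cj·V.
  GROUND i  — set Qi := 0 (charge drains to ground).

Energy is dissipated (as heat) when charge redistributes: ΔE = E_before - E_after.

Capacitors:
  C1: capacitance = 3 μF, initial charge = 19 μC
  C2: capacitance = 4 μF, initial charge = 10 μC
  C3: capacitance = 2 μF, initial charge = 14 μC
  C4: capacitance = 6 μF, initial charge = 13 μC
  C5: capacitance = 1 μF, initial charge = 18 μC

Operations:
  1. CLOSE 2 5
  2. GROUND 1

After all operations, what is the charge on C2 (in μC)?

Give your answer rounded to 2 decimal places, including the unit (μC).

Initial: C1(3μF, Q=19μC, V=6.33V), C2(4μF, Q=10μC, V=2.50V), C3(2μF, Q=14μC, V=7.00V), C4(6μF, Q=13μC, V=2.17V), C5(1μF, Q=18μC, V=18.00V)
Op 1: CLOSE 2-5: Q_total=28.00, C_total=5.00, V=5.60; Q2=22.40, Q5=5.60; dissipated=96.100
Op 2: GROUND 1: Q1=0; energy lost=60.167
Final charges: Q1=0.00, Q2=22.40, Q3=14.00, Q4=13.00, Q5=5.60

Answer: 22.40 μC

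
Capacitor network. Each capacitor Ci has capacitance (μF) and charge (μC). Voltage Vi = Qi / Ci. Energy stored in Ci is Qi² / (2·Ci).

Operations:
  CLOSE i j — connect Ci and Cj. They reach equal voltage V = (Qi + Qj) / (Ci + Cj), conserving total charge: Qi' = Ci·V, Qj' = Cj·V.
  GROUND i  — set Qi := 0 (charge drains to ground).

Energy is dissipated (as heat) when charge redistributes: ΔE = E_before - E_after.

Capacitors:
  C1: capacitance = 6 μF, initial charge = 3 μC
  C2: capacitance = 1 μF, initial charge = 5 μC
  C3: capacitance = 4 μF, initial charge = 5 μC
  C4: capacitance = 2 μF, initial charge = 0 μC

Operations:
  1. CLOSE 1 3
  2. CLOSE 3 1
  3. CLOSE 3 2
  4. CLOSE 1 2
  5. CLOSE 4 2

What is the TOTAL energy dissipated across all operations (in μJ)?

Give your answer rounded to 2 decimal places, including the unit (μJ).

Answer: 8.32 μJ

Derivation:
Initial: C1(6μF, Q=3μC, V=0.50V), C2(1μF, Q=5μC, V=5.00V), C3(4μF, Q=5μC, V=1.25V), C4(2μF, Q=0μC, V=0.00V)
Op 1: CLOSE 1-3: Q_total=8.00, C_total=10.00, V=0.80; Q1=4.80, Q3=3.20; dissipated=0.675
Op 2: CLOSE 3-1: Q_total=8.00, C_total=10.00, V=0.80; Q3=3.20, Q1=4.80; dissipated=0.000
Op 3: CLOSE 3-2: Q_total=8.20, C_total=5.00, V=1.64; Q3=6.56, Q2=1.64; dissipated=7.056
Op 4: CLOSE 1-2: Q_total=6.44, C_total=7.00, V=0.92; Q1=5.52, Q2=0.92; dissipated=0.302
Op 5: CLOSE 4-2: Q_total=0.92, C_total=3.00, V=0.31; Q4=0.61, Q2=0.31; dissipated=0.282
Total dissipated: 8.316 μJ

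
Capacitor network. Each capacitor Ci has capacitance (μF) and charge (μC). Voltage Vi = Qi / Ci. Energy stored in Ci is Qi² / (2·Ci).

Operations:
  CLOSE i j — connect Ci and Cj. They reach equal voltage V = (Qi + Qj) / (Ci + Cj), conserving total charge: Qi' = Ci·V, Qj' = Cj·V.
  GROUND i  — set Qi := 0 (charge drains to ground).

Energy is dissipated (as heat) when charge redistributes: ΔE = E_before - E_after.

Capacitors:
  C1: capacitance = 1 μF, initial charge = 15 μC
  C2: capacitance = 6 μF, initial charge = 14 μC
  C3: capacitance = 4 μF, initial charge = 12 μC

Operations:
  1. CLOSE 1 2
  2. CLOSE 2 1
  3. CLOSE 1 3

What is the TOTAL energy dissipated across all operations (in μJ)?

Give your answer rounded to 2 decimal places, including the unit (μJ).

Initial: C1(1μF, Q=15μC, V=15.00V), C2(6μF, Q=14μC, V=2.33V), C3(4μF, Q=12μC, V=3.00V)
Op 1: CLOSE 1-2: Q_total=29.00, C_total=7.00, V=4.14; Q1=4.14, Q2=24.86; dissipated=68.762
Op 2: CLOSE 2-1: Q_total=29.00, C_total=7.00, V=4.14; Q2=24.86, Q1=4.14; dissipated=0.000
Op 3: CLOSE 1-3: Q_total=16.14, C_total=5.00, V=3.23; Q1=3.23, Q3=12.91; dissipated=0.522
Total dissipated: 69.284 μJ

Answer: 69.28 μJ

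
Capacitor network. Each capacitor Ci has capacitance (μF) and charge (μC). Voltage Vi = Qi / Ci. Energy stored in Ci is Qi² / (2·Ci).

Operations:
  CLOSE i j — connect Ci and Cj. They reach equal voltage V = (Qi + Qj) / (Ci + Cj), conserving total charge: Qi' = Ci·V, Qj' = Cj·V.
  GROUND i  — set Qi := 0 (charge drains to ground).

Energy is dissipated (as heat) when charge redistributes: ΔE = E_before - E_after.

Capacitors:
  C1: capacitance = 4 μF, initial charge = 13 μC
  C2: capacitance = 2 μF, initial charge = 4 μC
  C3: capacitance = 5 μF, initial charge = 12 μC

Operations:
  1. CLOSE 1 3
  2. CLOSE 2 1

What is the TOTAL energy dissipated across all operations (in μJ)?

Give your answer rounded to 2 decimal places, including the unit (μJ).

Answer: 1.21 μJ

Derivation:
Initial: C1(4μF, Q=13μC, V=3.25V), C2(2μF, Q=4μC, V=2.00V), C3(5μF, Q=12μC, V=2.40V)
Op 1: CLOSE 1-3: Q_total=25.00, C_total=9.00, V=2.78; Q1=11.11, Q3=13.89; dissipated=0.803
Op 2: CLOSE 2-1: Q_total=15.11, C_total=6.00, V=2.52; Q2=5.04, Q1=10.07; dissipated=0.403
Total dissipated: 1.206 μJ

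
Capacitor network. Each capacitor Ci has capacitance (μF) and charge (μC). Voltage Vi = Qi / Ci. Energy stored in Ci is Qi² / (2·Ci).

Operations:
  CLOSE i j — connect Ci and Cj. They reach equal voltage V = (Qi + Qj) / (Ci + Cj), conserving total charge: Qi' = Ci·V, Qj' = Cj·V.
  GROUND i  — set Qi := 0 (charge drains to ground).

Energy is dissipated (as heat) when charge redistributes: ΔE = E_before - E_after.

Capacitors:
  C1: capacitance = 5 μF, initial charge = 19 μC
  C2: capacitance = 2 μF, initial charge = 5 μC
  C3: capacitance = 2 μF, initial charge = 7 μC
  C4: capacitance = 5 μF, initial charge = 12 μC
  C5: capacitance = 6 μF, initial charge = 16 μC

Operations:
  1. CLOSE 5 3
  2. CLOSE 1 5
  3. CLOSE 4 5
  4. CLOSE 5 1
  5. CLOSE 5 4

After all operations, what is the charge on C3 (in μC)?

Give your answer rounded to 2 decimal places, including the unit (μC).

Initial: C1(5μF, Q=19μC, V=3.80V), C2(2μF, Q=5μC, V=2.50V), C3(2μF, Q=7μC, V=3.50V), C4(5μF, Q=12μC, V=2.40V), C5(6μF, Q=16μC, V=2.67V)
Op 1: CLOSE 5-3: Q_total=23.00, C_total=8.00, V=2.88; Q5=17.25, Q3=5.75; dissipated=0.521
Op 2: CLOSE 1-5: Q_total=36.25, C_total=11.00, V=3.30; Q1=16.48, Q5=19.77; dissipated=1.167
Op 3: CLOSE 4-5: Q_total=31.77, C_total=11.00, V=2.89; Q4=14.44, Q5=17.33; dissipated=1.093
Op 4: CLOSE 5-1: Q_total=33.81, C_total=11.00, V=3.07; Q5=18.44, Q1=15.37; dissipated=0.226
Op 5: CLOSE 5-4: Q_total=32.88, C_total=11.00, V=2.99; Q5=17.94, Q4=14.95; dissipated=0.047
Final charges: Q1=15.37, Q2=5.00, Q3=5.75, Q4=14.95, Q5=17.94

Answer: 5.75 μC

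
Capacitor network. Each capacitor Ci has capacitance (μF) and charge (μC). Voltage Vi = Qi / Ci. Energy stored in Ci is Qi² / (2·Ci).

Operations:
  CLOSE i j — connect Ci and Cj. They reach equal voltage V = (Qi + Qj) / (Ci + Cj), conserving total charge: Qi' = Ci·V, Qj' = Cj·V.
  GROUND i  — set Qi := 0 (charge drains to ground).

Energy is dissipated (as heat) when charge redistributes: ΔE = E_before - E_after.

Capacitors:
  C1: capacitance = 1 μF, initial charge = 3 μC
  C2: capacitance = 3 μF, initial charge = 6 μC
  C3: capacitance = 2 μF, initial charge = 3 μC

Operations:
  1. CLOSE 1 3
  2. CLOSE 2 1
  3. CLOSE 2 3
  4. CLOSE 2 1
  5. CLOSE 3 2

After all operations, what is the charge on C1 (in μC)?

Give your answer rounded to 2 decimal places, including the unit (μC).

Initial: C1(1μF, Q=3μC, V=3.00V), C2(3μF, Q=6μC, V=2.00V), C3(2μF, Q=3μC, V=1.50V)
Op 1: CLOSE 1-3: Q_total=6.00, C_total=3.00, V=2.00; Q1=2.00, Q3=4.00; dissipated=0.750
Op 2: CLOSE 2-1: Q_total=8.00, C_total=4.00, V=2.00; Q2=6.00, Q1=2.00; dissipated=0.000
Op 3: CLOSE 2-3: Q_total=10.00, C_total=5.00, V=2.00; Q2=6.00, Q3=4.00; dissipated=0.000
Op 4: CLOSE 2-1: Q_total=8.00, C_total=4.00, V=2.00; Q2=6.00, Q1=2.00; dissipated=0.000
Op 5: CLOSE 3-2: Q_total=10.00, C_total=5.00, V=2.00; Q3=4.00, Q2=6.00; dissipated=0.000
Final charges: Q1=2.00, Q2=6.00, Q3=4.00

Answer: 2.00 μC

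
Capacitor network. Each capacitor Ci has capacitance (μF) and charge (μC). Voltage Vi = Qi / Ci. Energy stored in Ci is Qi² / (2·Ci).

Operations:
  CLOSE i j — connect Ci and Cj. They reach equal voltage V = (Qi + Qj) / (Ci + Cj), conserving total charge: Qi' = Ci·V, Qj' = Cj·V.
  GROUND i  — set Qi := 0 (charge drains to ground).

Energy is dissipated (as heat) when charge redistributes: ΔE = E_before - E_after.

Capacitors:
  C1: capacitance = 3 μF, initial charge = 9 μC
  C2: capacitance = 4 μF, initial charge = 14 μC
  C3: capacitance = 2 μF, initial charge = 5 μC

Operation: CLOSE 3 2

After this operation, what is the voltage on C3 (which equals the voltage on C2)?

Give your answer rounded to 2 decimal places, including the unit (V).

Answer: 3.17 V

Derivation:
Initial: C1(3μF, Q=9μC, V=3.00V), C2(4μF, Q=14μC, V=3.50V), C3(2μF, Q=5μC, V=2.50V)
Op 1: CLOSE 3-2: Q_total=19.00, C_total=6.00, V=3.17; Q3=6.33, Q2=12.67; dissipated=0.667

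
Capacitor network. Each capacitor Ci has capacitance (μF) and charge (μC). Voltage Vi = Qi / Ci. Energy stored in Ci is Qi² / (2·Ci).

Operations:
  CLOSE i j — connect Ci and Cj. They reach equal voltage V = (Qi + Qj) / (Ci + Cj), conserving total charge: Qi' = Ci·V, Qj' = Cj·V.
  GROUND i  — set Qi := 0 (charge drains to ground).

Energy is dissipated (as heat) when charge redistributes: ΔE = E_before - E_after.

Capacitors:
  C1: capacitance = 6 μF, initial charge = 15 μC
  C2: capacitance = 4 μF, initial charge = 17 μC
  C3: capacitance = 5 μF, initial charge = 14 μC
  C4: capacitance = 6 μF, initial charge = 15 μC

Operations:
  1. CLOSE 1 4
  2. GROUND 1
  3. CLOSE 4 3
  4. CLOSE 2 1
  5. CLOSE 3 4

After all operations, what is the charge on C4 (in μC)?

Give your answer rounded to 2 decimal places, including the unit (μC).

Initial: C1(6μF, Q=15μC, V=2.50V), C2(4μF, Q=17μC, V=4.25V), C3(5μF, Q=14μC, V=2.80V), C4(6μF, Q=15μC, V=2.50V)
Op 1: CLOSE 1-4: Q_total=30.00, C_total=12.00, V=2.50; Q1=15.00, Q4=15.00; dissipated=0.000
Op 2: GROUND 1: Q1=0; energy lost=18.750
Op 3: CLOSE 4-3: Q_total=29.00, C_total=11.00, V=2.64; Q4=15.82, Q3=13.18; dissipated=0.123
Op 4: CLOSE 2-1: Q_total=17.00, C_total=10.00, V=1.70; Q2=6.80, Q1=10.20; dissipated=21.675
Op 5: CLOSE 3-4: Q_total=29.00, C_total=11.00, V=2.64; Q3=13.18, Q4=15.82; dissipated=0.000
Final charges: Q1=10.20, Q2=6.80, Q3=13.18, Q4=15.82

Answer: 15.82 μC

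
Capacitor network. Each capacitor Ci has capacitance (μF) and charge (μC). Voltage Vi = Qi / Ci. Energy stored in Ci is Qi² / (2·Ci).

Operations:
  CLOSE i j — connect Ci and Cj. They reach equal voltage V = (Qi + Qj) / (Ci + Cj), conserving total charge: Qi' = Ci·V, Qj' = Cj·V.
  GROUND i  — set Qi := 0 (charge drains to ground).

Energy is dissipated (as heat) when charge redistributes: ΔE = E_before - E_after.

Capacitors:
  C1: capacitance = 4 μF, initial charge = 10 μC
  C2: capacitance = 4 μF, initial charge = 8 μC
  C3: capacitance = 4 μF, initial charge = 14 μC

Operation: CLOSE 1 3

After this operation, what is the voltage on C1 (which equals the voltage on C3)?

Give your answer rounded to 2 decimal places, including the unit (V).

Answer: 3.00 V

Derivation:
Initial: C1(4μF, Q=10μC, V=2.50V), C2(4μF, Q=8μC, V=2.00V), C3(4μF, Q=14μC, V=3.50V)
Op 1: CLOSE 1-3: Q_total=24.00, C_total=8.00, V=3.00; Q1=12.00, Q3=12.00; dissipated=1.000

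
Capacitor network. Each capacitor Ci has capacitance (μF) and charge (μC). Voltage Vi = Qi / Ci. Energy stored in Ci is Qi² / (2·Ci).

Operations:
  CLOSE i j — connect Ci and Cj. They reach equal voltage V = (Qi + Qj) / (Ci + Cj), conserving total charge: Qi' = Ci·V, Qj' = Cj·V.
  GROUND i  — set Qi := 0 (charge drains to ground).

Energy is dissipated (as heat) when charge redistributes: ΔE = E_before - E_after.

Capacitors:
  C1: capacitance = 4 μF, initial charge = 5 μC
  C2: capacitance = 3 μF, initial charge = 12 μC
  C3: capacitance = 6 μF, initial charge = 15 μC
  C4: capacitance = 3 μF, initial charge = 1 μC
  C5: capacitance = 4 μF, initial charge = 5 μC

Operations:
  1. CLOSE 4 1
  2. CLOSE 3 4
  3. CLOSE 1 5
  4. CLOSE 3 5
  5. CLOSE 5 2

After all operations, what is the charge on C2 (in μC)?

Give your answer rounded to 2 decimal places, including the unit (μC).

Initial: C1(4μF, Q=5μC, V=1.25V), C2(3μF, Q=12μC, V=4.00V), C3(6μF, Q=15μC, V=2.50V), C4(3μF, Q=1μC, V=0.33V), C5(4μF, Q=5μC, V=1.25V)
Op 1: CLOSE 4-1: Q_total=6.00, C_total=7.00, V=0.86; Q4=2.57, Q1=3.43; dissipated=0.720
Op 2: CLOSE 3-4: Q_total=17.57, C_total=9.00, V=1.95; Q3=11.71, Q4=5.86; dissipated=2.699
Op 3: CLOSE 1-5: Q_total=8.43, C_total=8.00, V=1.05; Q1=4.21, Q5=4.21; dissipated=0.154
Op 4: CLOSE 3-5: Q_total=15.93, C_total=10.00, V=1.59; Q3=9.56, Q5=6.37; dissipated=0.969
Op 5: CLOSE 5-2: Q_total=18.37, C_total=7.00, V=2.62; Q5=10.50, Q2=7.87; dissipated=4.967
Final charges: Q1=4.21, Q2=7.87, Q3=9.56, Q4=5.86, Q5=10.50

Answer: 7.87 μC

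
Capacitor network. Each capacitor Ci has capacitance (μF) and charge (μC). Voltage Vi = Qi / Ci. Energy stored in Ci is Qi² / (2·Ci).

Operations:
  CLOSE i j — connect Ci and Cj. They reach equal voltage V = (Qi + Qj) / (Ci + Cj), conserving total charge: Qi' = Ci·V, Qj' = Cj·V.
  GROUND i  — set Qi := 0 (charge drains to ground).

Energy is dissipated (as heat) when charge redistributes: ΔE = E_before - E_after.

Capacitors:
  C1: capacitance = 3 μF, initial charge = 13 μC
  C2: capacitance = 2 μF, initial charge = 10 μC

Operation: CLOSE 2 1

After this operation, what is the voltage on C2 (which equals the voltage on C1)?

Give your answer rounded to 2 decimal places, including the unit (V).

Answer: 4.60 V

Derivation:
Initial: C1(3μF, Q=13μC, V=4.33V), C2(2μF, Q=10μC, V=5.00V)
Op 1: CLOSE 2-1: Q_total=23.00, C_total=5.00, V=4.60; Q2=9.20, Q1=13.80; dissipated=0.267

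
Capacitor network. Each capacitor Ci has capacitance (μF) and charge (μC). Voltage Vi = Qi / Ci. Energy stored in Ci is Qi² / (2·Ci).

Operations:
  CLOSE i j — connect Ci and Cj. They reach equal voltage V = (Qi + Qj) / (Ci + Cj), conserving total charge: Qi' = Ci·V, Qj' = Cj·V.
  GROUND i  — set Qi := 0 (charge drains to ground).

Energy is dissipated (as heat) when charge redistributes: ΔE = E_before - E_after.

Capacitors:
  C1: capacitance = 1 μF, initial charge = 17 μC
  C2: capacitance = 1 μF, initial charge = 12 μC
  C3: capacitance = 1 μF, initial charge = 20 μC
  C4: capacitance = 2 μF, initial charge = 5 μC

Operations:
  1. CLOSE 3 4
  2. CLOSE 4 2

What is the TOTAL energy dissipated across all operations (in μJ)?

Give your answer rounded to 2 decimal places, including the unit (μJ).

Initial: C1(1μF, Q=17μC, V=17.00V), C2(1μF, Q=12μC, V=12.00V), C3(1μF, Q=20μC, V=20.00V), C4(2μF, Q=5μC, V=2.50V)
Op 1: CLOSE 3-4: Q_total=25.00, C_total=3.00, V=8.33; Q3=8.33, Q4=16.67; dissipated=102.083
Op 2: CLOSE 4-2: Q_total=28.67, C_total=3.00, V=9.56; Q4=19.11, Q2=9.56; dissipated=4.481
Total dissipated: 106.565 μJ

Answer: 106.56 μJ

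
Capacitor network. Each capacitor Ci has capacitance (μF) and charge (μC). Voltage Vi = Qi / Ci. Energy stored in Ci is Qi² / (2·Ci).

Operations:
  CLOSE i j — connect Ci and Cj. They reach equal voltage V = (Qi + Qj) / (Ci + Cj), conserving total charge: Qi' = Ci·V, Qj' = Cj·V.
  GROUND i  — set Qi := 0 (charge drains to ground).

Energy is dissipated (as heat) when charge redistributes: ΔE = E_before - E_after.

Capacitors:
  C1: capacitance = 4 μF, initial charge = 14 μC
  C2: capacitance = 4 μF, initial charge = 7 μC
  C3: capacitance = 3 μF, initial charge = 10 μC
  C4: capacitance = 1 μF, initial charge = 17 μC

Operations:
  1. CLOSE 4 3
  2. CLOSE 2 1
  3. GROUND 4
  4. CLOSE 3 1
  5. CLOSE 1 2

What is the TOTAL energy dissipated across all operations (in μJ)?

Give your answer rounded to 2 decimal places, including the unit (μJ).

Answer: 113.60 μJ

Derivation:
Initial: C1(4μF, Q=14μC, V=3.50V), C2(4μF, Q=7μC, V=1.75V), C3(3μF, Q=10μC, V=3.33V), C4(1μF, Q=17μC, V=17.00V)
Op 1: CLOSE 4-3: Q_total=27.00, C_total=4.00, V=6.75; Q4=6.75, Q3=20.25; dissipated=70.042
Op 2: CLOSE 2-1: Q_total=21.00, C_total=8.00, V=2.62; Q2=10.50, Q1=10.50; dissipated=3.062
Op 3: GROUND 4: Q4=0; energy lost=22.781
Op 4: CLOSE 3-1: Q_total=30.75, C_total=7.00, V=4.39; Q3=13.18, Q1=17.57; dissipated=14.585
Op 5: CLOSE 1-2: Q_total=28.07, C_total=8.00, V=3.51; Q1=14.04, Q2=14.04; dissipated=3.125
Total dissipated: 113.596 μJ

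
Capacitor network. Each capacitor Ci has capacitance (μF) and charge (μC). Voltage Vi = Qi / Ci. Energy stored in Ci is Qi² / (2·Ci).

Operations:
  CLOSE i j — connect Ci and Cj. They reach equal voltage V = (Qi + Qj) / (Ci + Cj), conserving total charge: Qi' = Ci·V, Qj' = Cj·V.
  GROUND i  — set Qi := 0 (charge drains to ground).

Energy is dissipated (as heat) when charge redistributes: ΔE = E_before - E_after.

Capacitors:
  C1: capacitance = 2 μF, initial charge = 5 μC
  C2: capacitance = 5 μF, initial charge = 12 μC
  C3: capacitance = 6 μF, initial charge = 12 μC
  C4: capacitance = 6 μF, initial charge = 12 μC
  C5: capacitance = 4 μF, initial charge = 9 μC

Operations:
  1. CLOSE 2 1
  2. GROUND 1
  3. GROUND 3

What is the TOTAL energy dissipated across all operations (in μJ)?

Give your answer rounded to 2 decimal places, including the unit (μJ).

Initial: C1(2μF, Q=5μC, V=2.50V), C2(5μF, Q=12μC, V=2.40V), C3(6μF, Q=12μC, V=2.00V), C4(6μF, Q=12μC, V=2.00V), C5(4μF, Q=9μC, V=2.25V)
Op 1: CLOSE 2-1: Q_total=17.00, C_total=7.00, V=2.43; Q2=12.14, Q1=4.86; dissipated=0.007
Op 2: GROUND 1: Q1=0; energy lost=5.898
Op 3: GROUND 3: Q3=0; energy lost=12.000
Total dissipated: 17.905 μJ

Answer: 17.91 μJ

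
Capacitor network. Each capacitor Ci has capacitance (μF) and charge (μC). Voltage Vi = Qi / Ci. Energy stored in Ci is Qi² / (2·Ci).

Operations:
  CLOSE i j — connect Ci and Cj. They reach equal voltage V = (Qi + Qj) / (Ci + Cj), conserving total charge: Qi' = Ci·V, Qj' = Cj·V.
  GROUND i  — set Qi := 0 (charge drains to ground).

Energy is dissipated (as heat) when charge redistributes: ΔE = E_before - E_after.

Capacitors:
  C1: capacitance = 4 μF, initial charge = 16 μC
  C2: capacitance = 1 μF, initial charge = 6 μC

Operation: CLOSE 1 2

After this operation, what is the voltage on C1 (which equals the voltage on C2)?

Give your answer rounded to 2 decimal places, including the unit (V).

Initial: C1(4μF, Q=16μC, V=4.00V), C2(1μF, Q=6μC, V=6.00V)
Op 1: CLOSE 1-2: Q_total=22.00, C_total=5.00, V=4.40; Q1=17.60, Q2=4.40; dissipated=1.600

Answer: 4.40 V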